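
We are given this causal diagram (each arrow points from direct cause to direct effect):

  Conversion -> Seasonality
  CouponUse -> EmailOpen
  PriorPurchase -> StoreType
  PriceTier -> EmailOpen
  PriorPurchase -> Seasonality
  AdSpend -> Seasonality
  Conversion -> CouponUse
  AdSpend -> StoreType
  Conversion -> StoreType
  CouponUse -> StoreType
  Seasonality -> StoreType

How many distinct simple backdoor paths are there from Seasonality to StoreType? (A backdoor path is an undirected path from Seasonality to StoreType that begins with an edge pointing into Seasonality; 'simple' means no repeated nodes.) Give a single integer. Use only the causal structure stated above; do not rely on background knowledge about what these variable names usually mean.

A backdoor path from Seasonality to StoreType is any simple undirected path whose first edge points into Seasonality (i.e. leaves Seasonality via a parent).
Parents of Seasonality: {AdSpend, Conversion, PriorPurchase}.
Enumerating:
  P1: Seasonality <- Conversion -> CouponUse -> StoreType
  P2: Seasonality <- Conversion -> StoreType
  P3: Seasonality <- AdSpend -> StoreType
  P4: Seasonality <- PriorPurchase -> StoreType
That exhausts the simple backdoor paths. Count: 4.

4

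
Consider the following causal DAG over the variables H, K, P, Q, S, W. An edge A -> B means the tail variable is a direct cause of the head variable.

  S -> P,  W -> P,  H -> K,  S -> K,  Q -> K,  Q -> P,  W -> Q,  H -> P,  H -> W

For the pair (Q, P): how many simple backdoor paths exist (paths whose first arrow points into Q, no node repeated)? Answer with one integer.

3

A backdoor path from Q to P is any simple undirected path whose first edge points into Q (i.e. leaves Q via a parent).
Parents of Q: {W}.
Enumerating:
  P1: Q <- W <- H -> P
  P2: Q <- W <- H -> K <- S -> P
  P3: Q <- W -> P
That exhausts the simple backdoor paths. Count: 3.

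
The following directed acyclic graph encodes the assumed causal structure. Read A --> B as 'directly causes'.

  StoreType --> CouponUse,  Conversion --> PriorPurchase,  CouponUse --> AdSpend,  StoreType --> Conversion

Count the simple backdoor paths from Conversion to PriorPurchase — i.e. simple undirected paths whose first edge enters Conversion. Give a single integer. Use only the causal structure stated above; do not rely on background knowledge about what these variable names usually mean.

A backdoor path from Conversion to PriorPurchase is any simple undirected path whose first edge points into Conversion (i.e. leaves Conversion via a parent).
Parents of Conversion: {StoreType}.
No simple path from any parent of Conversion reaches PriorPurchase without revisiting Conversion, so there are no backdoor paths.

0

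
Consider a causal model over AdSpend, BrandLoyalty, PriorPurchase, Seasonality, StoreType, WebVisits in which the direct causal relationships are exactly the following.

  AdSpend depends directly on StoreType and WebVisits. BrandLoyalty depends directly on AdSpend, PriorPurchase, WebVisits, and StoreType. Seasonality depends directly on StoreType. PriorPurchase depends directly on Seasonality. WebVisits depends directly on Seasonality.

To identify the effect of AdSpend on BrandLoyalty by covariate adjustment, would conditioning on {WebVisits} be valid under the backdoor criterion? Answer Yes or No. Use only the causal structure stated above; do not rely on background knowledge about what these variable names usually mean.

No

Backdoor paths from AdSpend to BrandLoyalty (paths whose first edge points into AdSpend):
  P1: AdSpend <- StoreType -> Seasonality -> WebVisits -> BrandLoyalty
  P2: AdSpend <- StoreType -> Seasonality -> PriorPurchase -> BrandLoyalty
  P3: AdSpend <- StoreType -> BrandLoyalty
  P4: AdSpend <- WebVisits <- Seasonality <- StoreType -> BrandLoyalty
  P5: AdSpend <- WebVisits <- Seasonality -> PriorPurchase -> BrandLoyalty
  P6: AdSpend <- WebVisits -> BrandLoyalty
Condition 1 (no descendant of AdSpend in the set): holds — descendants of AdSpend are {BrandLoyalty}; none are in {WebVisits}.
Condition 2 (every backdoor path blocked by {WebVisits}):
  P1: blocked at chain node WebVisits ∈ conditioning set.
  P2: open — no interior node is in the conditioning set.
  P3: open — no interior node is in the conditioning set.
  P4: blocked at chain node WebVisits ∈ conditioning set.
  P5: blocked at chain node WebVisits ∈ conditioning set.
  P6: blocked at fork node WebVisits ∈ conditioning set.
{WebVisits} does not satisfy the backdoor criterion.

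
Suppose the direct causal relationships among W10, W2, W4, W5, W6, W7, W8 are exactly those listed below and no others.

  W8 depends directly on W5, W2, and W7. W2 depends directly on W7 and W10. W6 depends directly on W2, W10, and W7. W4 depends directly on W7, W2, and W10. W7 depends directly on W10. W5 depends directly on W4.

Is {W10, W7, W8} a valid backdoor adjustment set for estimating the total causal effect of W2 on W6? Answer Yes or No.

No

Backdoor paths from W2 to W6 (paths whose first edge points into W2):
  P1: W2 <- W10 -> W7 -> W6
  P2: W2 <- W10 -> W4 <- W7 -> W6
  P3: W2 <- W10 -> W4 -> W5 -> W8 <- W7 -> W6
  P4: W2 <- W10 -> W6
  P5: W2 <- W7 <- W10 -> W6
  P6: W2 <- W7 -> W4 <- W10 -> W6
  P7: W2 <- W7 -> W6
  P8: W2 <- W7 -> W8 <- W5 <- W4 <- W10 -> W6
Condition 1 (no descendant of W2 in the set): FAILS — W8 is a descendant of W2.
Condition 2 (every backdoor path blocked by {W10, W7, W8}):
  P1: blocked at fork node W10 ∈ conditioning set.
  P2: blocked at fork node W10 ∈ conditioning set.
  P3: blocked at fork node W10 ∈ conditioning set.
  P4: blocked at fork node W10 ∈ conditioning set.
  P5: blocked at chain node W7 ∈ conditioning set.
  P6: blocked at fork node W7 ∈ conditioning set.
  P7: blocked at fork node W7 ∈ conditioning set.
  P8: blocked at fork node W7 ∈ conditioning set.
{W10, W7, W8} does not satisfy the backdoor criterion.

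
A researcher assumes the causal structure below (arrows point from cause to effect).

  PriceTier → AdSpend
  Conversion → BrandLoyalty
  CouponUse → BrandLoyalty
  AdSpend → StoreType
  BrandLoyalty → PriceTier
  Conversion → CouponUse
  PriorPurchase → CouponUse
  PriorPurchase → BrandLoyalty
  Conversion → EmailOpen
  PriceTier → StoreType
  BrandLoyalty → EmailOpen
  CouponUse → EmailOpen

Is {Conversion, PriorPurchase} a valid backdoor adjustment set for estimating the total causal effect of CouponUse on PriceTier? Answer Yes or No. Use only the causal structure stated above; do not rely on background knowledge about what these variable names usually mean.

Yes

Backdoor paths from CouponUse to PriceTier (paths whose first edge points into CouponUse):
  P1: CouponUse <- Conversion -> BrandLoyalty -> PriceTier
  P2: CouponUse <- Conversion -> EmailOpen <- BrandLoyalty -> PriceTier
  P3: CouponUse <- PriorPurchase -> BrandLoyalty -> PriceTier
Condition 1 (no descendant of CouponUse in the set): holds — descendants of CouponUse are {AdSpend, BrandLoyalty, EmailOpen, PriceTier, StoreType}; none are in {Conversion, PriorPurchase}.
Condition 2 (every backdoor path blocked by {Conversion, PriorPurchase}):
  P1: blocked at fork node Conversion ∈ conditioning set.
  P2: blocked at fork node Conversion ∈ conditioning set.
  P3: blocked at fork node PriorPurchase ∈ conditioning set.
{Conversion, PriorPurchase} satisfies the backdoor criterion.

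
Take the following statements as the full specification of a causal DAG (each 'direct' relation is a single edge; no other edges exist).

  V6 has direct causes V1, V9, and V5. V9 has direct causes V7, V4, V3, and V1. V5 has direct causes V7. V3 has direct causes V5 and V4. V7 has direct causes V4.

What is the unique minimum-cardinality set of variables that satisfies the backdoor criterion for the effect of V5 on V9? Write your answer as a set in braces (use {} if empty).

Variables eligible for adjustment (non-descendants of V5, excluding V5 and V9): {V1, V4, V7}.
Backdoor paths from V5 to V9:
  P1: V5 <- V7 <- V4 -> V3 -> V9
  P2: V5 <- V7 <- V4 -> V9
  P3: V5 <- V7 -> V9
The empty set is not sufficient: P1 (V5 <- V7 <- V4 -> V3 -> V9) has no collider blocking it and no conditioned non-collider, so it is open.
Try {V7}:
  P1: blocked at chain node V7 ∈ conditioning set.
  P2: blocked at chain node V7 ∈ conditioning set.
  P3: blocked at fork node V7 ∈ conditioning set.
{V7} contains no descendant of V5 and blocks every backdoor path.
No other singleton works — e.g. {V1} leaves P1 open — so {V7} is the unique smallest valid adjustment set.

{V7}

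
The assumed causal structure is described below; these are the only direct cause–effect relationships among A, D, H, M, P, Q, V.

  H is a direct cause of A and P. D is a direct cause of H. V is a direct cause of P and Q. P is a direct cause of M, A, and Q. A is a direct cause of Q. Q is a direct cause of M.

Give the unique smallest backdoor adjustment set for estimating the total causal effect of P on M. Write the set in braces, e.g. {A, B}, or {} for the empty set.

Variables eligible for adjustment (non-descendants of P, excluding P and M): {D, H, V}.
Backdoor paths from P to M:
  P1: P <- H -> A -> Q -> M
  P2: P <- V -> Q -> M
The empty set is not sufficient: P1 (P <- H -> A -> Q -> M) has no collider blocking it and no conditioned non-collider, so it is open.
Try {H, V}:
  P1: blocked at fork node H ∈ conditioning set.
  P2: blocked at fork node V ∈ conditioning set.
{H, V} contains no descendant of P and blocks every backdoor path.
Every element of {H, V} is needed (dropping H leaves P1 open; dropping V leaves P2 open), so no proper subset is valid.
Among all size-2 subsets of the eligible variables, only {H, V} blocks every backdoor path, so it is the unique smallest valid adjustment set.

{H, V}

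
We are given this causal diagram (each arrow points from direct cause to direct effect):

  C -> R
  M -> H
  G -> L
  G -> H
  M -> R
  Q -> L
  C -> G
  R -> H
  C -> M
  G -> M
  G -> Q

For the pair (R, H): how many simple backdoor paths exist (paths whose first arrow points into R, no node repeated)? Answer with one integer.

A backdoor path from R to H is any simple undirected path whose first edge points into R (i.e. leaves R via a parent).
Parents of R: {C, M}.
Enumerating:
  P1: R <- C -> G -> M -> H
  P2: R <- C -> G -> H
  P3: R <- C -> M <- G -> H
  P4: R <- C -> M -> H
  P5: R <- M <- C -> G -> H
  P6: R <- M <- G -> H
  P7: R <- M -> H
That exhausts the simple backdoor paths. Count: 7.

7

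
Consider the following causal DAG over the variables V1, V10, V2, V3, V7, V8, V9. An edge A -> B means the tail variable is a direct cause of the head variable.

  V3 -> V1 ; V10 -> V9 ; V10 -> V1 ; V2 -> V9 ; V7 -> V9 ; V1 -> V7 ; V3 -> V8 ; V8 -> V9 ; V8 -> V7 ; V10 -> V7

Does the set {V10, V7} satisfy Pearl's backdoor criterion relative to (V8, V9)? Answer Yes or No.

Backdoor paths from V8 to V9 (paths whose first edge points into V8):
  P1: V8 <- V3 -> V1 <- V10 -> V7 -> V9
  P2: V8 <- V3 -> V1 <- V10 -> V9
  P3: V8 <- V3 -> V1 -> V7 <- V10 -> V9
  P4: V8 <- V3 -> V1 -> V7 -> V9
Condition 1 (no descendant of V8 in the set): FAILS — V7 is a descendant of V8.
Condition 2 (every backdoor path blocked by {V10, V7}):
  P1: blocked at fork node V10 ∈ conditioning set.
  P2: blocked at fork node V10 ∈ conditioning set.
  P3: blocked at fork node V10 ∈ conditioning set.
  P4: blocked at chain node V7 ∈ conditioning set.
{V10, V7} does not satisfy the backdoor criterion.

No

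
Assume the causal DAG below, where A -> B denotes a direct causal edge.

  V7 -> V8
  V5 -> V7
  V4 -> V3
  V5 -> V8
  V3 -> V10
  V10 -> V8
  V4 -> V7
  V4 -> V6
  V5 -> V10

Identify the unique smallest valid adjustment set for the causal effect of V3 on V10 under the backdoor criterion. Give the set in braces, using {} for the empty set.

{}

Variables eligible for adjustment (non-descendants of V3, excluding V3 and V10): {V4, V5, V6, V7}.
Backdoor paths from V3 to V10:
  P1: V3 <- V4 -> V7 <- V5 -> V10
  P2: V3 <- V4 -> V7 <- V5 -> V8 <- V10
  P3: V3 <- V4 -> V7 -> V8 <- V5 -> V10
  P4: V3 <- V4 -> V7 -> V8 <- V10
Each backdoor path contains an unconditioned collider, so every path is already blocked with the empty conditioning set:
  P1: blocked at collider V7 (neither it nor any descendant is in the conditioning set).
  P2: blocked at collider V7 (neither it nor any descendant is in the conditioning set).
  P3: blocked at collider V8 (neither it nor any descendant is in the conditioning set).
  P4: blocked at collider V8 (neither it nor any descendant is in the conditioning set).
The empty set is therefore the unique smallest valid set.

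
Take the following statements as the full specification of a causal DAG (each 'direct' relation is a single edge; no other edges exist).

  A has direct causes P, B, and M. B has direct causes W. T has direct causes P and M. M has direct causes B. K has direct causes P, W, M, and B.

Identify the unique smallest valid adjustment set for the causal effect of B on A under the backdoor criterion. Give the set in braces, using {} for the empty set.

{}

Variables eligible for adjustment (non-descendants of B, excluding B and A): {P, W}.
Backdoor paths from B to A:
  P1: B <- W -> K <- P -> A
  P2: B <- W -> K <- P -> T <- M -> A
  P3: B <- W -> K <- M -> A
  P4: B <- W -> K <- M -> T <- P -> A
Each backdoor path contains an unconditioned collider, so every path is already blocked with the empty conditioning set:
  P1: blocked at collider K (neither it nor any descendant is in the conditioning set).
  P2: blocked at collider K (neither it nor any descendant is in the conditioning set).
  P3: blocked at collider K (neither it nor any descendant is in the conditioning set).
  P4: blocked at collider K (neither it nor any descendant is in the conditioning set).
The empty set is therefore the unique smallest valid set.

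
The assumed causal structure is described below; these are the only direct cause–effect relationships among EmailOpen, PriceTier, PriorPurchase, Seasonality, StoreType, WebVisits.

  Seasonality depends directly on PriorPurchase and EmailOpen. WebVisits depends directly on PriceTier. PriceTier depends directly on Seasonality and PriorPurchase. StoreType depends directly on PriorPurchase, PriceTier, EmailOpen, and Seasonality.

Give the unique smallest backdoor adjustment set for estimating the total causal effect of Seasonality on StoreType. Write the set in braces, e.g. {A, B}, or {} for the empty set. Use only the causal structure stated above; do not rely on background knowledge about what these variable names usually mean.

{EmailOpen, PriorPurchase}

Variables eligible for adjustment (non-descendants of Seasonality, excluding Seasonality and StoreType): {EmailOpen, PriorPurchase}.
Backdoor paths from Seasonality to StoreType:
  P1: Seasonality <- PriorPurchase -> PriceTier -> StoreType
  P2: Seasonality <- PriorPurchase -> StoreType
  P3: Seasonality <- EmailOpen -> StoreType
The empty set is not sufficient: P1 (Seasonality <- PriorPurchase -> PriceTier -> StoreType) has no collider blocking it and no conditioned non-collider, so it is open.
Try {EmailOpen, PriorPurchase}:
  P1: blocked at fork node PriorPurchase ∈ conditioning set.
  P2: blocked at fork node PriorPurchase ∈ conditioning set.
  P3: blocked at fork node EmailOpen ∈ conditioning set.
{EmailOpen, PriorPurchase} contains no descendant of Seasonality and blocks every backdoor path.
Every element of {EmailOpen, PriorPurchase} is needed (dropping EmailOpen leaves P3 open; dropping PriorPurchase leaves P1 open), so no proper subset is valid.
Among all size-2 subsets of the eligible variables, only {EmailOpen, PriorPurchase} blocks every backdoor path, so it is the unique smallest valid adjustment set.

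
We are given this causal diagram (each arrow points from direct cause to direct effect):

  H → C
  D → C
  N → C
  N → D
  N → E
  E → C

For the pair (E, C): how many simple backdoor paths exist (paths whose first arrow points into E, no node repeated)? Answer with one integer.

2

A backdoor path from E to C is any simple undirected path whose first edge points into E (i.e. leaves E via a parent).
Parents of E: {N}.
Enumerating:
  P1: E <- N -> D -> C
  P2: E <- N -> C
That exhausts the simple backdoor paths. Count: 2.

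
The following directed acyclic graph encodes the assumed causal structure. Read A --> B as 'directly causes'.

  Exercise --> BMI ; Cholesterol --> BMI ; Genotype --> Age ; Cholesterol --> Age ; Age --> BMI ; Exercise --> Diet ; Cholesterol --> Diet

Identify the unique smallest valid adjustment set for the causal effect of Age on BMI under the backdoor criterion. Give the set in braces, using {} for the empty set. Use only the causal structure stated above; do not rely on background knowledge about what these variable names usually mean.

Variables eligible for adjustment (non-descendants of Age, excluding Age and BMI): {Cholesterol, Diet, Exercise, Genotype}.
Backdoor paths from Age to BMI:
  P1: Age <- Cholesterol -> Diet <- Exercise -> BMI
  P2: Age <- Cholesterol -> BMI
The empty set is not sufficient: P2 (Age <- Cholesterol -> BMI) has no collider blocking it and no conditioned non-collider, so it is open.
Try {Cholesterol}:
  P1: blocked at fork node Cholesterol ∈ conditioning set.
  P2: blocked at fork node Cholesterol ∈ conditioning set.
{Cholesterol} contains no descendant of Age and blocks every backdoor path.
No other singleton works — e.g. {Genotype} leaves P2 open — so {Cholesterol} is the unique smallest valid adjustment set.

{Cholesterol}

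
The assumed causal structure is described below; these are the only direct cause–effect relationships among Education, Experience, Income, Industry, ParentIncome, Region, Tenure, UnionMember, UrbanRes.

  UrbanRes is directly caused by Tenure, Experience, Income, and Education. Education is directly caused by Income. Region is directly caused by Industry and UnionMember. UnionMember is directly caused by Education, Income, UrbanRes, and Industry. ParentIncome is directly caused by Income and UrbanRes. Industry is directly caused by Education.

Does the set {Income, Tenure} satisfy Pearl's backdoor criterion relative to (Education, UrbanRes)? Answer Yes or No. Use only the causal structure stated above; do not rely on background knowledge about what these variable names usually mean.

Yes

Backdoor paths from Education to UrbanRes (paths whose first edge points into Education):
  P1: Education <- Income -> UrbanRes
  P2: Education <- Income -> UnionMember <- UrbanRes
  P3: Education <- Income -> ParentIncome <- UrbanRes
Condition 1 (no descendant of Education in the set): holds — descendants of Education are {Industry, ParentIncome, Region, UnionMember, UrbanRes}; none are in {Income, Tenure}.
Condition 2 (every backdoor path blocked by {Income, Tenure}):
  P1: blocked at fork node Income ∈ conditioning set.
  P2: blocked at fork node Income ∈ conditioning set.
  P3: blocked at fork node Income ∈ conditioning set.
{Income, Tenure} satisfies the backdoor criterion.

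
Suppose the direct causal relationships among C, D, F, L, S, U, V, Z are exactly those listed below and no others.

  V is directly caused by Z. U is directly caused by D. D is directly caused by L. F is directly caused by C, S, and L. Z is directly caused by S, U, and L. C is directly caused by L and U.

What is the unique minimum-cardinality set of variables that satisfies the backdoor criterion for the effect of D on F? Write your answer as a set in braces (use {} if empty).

{L}

Variables eligible for adjustment (non-descendants of D, excluding D and F): {L, S}.
Backdoor paths from D to F:
  P1: D <- L -> Z <- S -> F
  P2: D <- L -> Z <- U -> C -> F
  P3: D <- L -> C <- U -> Z <- S -> F
  P4: D <- L -> C -> F
  P5: D <- L -> F
The empty set is not sufficient: P4 (D <- L -> C -> F) has no collider blocking it and no conditioned non-collider, so it is open.
Try {L}:
  P1: blocked at fork node L ∈ conditioning set.
  P2: blocked at fork node L ∈ conditioning set.
  P3: blocked at fork node L ∈ conditioning set.
  P4: blocked at fork node L ∈ conditioning set.
  P5: blocked at fork node L ∈ conditioning set.
{L} contains no descendant of D and blocks every backdoor path.
No other singleton works — e.g. {S} leaves P4 open — so {L} is the unique smallest valid adjustment set.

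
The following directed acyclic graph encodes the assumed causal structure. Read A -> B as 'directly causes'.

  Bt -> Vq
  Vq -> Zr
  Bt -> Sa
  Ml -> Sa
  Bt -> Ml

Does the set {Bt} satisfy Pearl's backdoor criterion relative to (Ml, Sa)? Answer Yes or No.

Backdoor paths from Ml to Sa (paths whose first edge points into Ml):
  P1: Ml <- Bt -> Sa
Condition 1 (no descendant of Ml in the set): holds — descendants of Ml are {Sa}; none are in {Bt}.
Condition 2 (every backdoor path blocked by {Bt}):
  P1: blocked at fork node Bt ∈ conditioning set.
{Bt} satisfies the backdoor criterion.

Yes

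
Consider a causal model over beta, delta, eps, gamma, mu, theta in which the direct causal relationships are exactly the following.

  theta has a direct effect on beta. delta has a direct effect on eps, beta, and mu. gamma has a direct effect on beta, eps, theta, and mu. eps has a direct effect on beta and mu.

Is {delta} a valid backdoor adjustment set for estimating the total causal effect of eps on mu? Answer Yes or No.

No

Backdoor paths from eps to mu (paths whose first edge points into eps):
  P1: eps <- delta -> mu
  P2: eps <- delta -> beta <- gamma -> mu
  P3: eps <- delta -> beta <- theta <- gamma -> mu
  P4: eps <- gamma -> theta -> beta <- delta -> mu
  P5: eps <- gamma -> mu
  P6: eps <- gamma -> beta <- delta -> mu
Condition 1 (no descendant of eps in the set): holds — descendants of eps are {beta, mu}; none are in {delta}.
Condition 2 (every backdoor path blocked by {delta}):
  P1: blocked at fork node delta ∈ conditioning set.
  P2: blocked at fork node delta ∈ conditioning set.
  P3: blocked at fork node delta ∈ conditioning set.
  P4: blocked at collider beta (neither it nor any descendant is in the conditioning set).
  P5: open — no interior node is in the conditioning set.
  P6: blocked at collider beta (neither it nor any descendant is in the conditioning set).
{delta} does not satisfy the backdoor criterion.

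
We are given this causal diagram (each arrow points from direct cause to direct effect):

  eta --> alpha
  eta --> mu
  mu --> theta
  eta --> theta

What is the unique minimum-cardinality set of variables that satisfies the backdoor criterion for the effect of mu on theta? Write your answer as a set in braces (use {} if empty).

Variables eligible for adjustment (non-descendants of mu, excluding mu and theta): {alpha, eta}.
Backdoor paths from mu to theta:
  P1: mu <- eta -> theta
The empty set is not sufficient: P1 (mu <- eta -> theta) has no collider blocking it and no conditioned non-collider, so it is open.
Try {eta}:
  P1: blocked at fork node eta ∈ conditioning set.
{eta} contains no descendant of mu and blocks every backdoor path.
No other singleton works — e.g. {alpha} leaves P1 open — so {eta} is the unique smallest valid adjustment set.

{eta}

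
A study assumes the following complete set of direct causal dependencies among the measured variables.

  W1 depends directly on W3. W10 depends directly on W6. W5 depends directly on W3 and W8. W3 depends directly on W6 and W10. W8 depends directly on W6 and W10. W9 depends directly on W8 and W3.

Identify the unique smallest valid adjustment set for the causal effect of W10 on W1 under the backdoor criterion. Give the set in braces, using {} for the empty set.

{W6}

Variables eligible for adjustment (non-descendants of W10, excluding W10 and W1): {W6}.
Backdoor paths from W10 to W1:
  P1: W10 <- W6 -> W8 -> W5 <- W3 -> W1
  P2: W10 <- W6 -> W8 -> W9 <- W3 -> W1
  P3: W10 <- W6 -> W3 -> W1
The empty set is not sufficient: P3 (W10 <- W6 -> W3 -> W1) has no collider blocking it and no conditioned non-collider, so it is open.
Try {W6}:
  P1: blocked at fork node W6 ∈ conditioning set.
  P2: blocked at fork node W6 ∈ conditioning set.
  P3: blocked at fork node W6 ∈ conditioning set.
{W6} contains no descendant of W10 and blocks every backdoor path.
{W6} is the unique smallest valid adjustment set.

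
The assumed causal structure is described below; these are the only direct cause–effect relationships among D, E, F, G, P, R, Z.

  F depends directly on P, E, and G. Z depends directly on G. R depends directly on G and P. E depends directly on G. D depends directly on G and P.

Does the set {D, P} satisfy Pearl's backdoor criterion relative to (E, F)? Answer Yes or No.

Backdoor paths from E to F (paths whose first edge points into E):
  P1: E <- G -> R <- P -> F
  P2: E <- G -> D <- P -> F
  P3: E <- G -> F
Condition 1 (no descendant of E in the set): holds — descendants of E are {F}; none are in {D, P}.
Condition 2 (every backdoor path blocked by {D, P}):
  P1: blocked at collider R (neither it nor any descendant is in the conditioning set).
  P2: blocked at fork node P ∈ conditioning set.
  P3: open — no interior node is in the conditioning set.
{D, P} does not satisfy the backdoor criterion.

No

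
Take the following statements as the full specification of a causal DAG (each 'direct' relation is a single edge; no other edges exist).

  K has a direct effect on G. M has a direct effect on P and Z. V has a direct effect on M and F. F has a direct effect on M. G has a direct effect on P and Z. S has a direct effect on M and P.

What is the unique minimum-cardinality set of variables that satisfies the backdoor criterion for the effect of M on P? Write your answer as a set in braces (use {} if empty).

Variables eligible for adjustment (non-descendants of M, excluding M and P): {F, G, K, S, V}.
Backdoor paths from M to P:
  P1: M <- S -> P
The empty set is not sufficient: P1 (M <- S -> P) has no collider blocking it and no conditioned non-collider, so it is open.
Try {S}:
  P1: blocked at fork node S ∈ conditioning set.
{S} contains no descendant of M and blocks every backdoor path.
No other singleton works — e.g. {K} leaves P1 open — so {S} is the unique smallest valid adjustment set.

{S}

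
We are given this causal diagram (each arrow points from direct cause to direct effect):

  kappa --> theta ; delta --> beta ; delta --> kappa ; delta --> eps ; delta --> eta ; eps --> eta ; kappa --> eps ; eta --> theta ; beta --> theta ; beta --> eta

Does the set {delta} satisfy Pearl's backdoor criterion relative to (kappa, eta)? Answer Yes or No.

Yes

Backdoor paths from kappa to eta (paths whose first edge points into kappa):
  P1: kappa <- delta -> eps -> eta
  P2: kappa <- delta -> beta -> eta
  P3: kappa <- delta -> beta -> theta <- eta
  P4: kappa <- delta -> eta
Condition 1 (no descendant of kappa in the set): holds — descendants of kappa are {eps, eta, theta}; none are in {delta}.
Condition 2 (every backdoor path blocked by {delta}):
  P1: blocked at fork node delta ∈ conditioning set.
  P2: blocked at fork node delta ∈ conditioning set.
  P3: blocked at fork node delta ∈ conditioning set.
  P4: blocked at fork node delta ∈ conditioning set.
{delta} satisfies the backdoor criterion.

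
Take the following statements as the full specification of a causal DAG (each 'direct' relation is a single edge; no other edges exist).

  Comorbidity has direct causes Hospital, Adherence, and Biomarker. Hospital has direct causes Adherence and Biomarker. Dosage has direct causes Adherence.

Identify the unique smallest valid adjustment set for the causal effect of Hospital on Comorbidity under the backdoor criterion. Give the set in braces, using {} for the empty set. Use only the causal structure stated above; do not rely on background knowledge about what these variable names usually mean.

{Adherence, Biomarker}

Variables eligible for adjustment (non-descendants of Hospital, excluding Hospital and Comorbidity): {Adherence, Biomarker, Dosage}.
Backdoor paths from Hospital to Comorbidity:
  P1: Hospital <- Adherence -> Comorbidity
  P2: Hospital <- Biomarker -> Comorbidity
The empty set is not sufficient: P1 (Hospital <- Adherence -> Comorbidity) has no collider blocking it and no conditioned non-collider, so it is open.
Try {Adherence, Biomarker}:
  P1: blocked at fork node Adherence ∈ conditioning set.
  P2: blocked at fork node Biomarker ∈ conditioning set.
{Adherence, Biomarker} contains no descendant of Hospital and blocks every backdoor path.
Every element of {Adherence, Biomarker} is needed (dropping Adherence leaves P1 open; dropping Biomarker leaves P2 open), so no proper subset is valid.
Among all size-2 subsets of the eligible variables, only {Adherence, Biomarker} blocks every backdoor path, so it is the unique smallest valid adjustment set.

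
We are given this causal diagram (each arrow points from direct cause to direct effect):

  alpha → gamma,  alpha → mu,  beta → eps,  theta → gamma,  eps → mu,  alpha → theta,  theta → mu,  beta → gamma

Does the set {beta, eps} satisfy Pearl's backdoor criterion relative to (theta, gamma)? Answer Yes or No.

No

Backdoor paths from theta to gamma (paths whose first edge points into theta):
  P1: theta <- alpha -> gamma
  P2: theta <- alpha -> mu <- eps <- beta -> gamma
Condition 1 (no descendant of theta in the set): holds — descendants of theta are {gamma, mu}; none are in {beta, eps}.
Condition 2 (every backdoor path blocked by {beta, eps}):
  P1: open — no interior node is in the conditioning set.
  P2: blocked at collider mu (neither it nor any descendant is in the conditioning set).
{beta, eps} does not satisfy the backdoor criterion.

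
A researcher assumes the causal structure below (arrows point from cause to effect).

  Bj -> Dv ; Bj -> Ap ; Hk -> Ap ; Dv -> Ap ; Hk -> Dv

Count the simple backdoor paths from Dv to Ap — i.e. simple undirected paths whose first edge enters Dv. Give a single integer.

2

A backdoor path from Dv to Ap is any simple undirected path whose first edge points into Dv (i.e. leaves Dv via a parent).
Parents of Dv: {Bj, Hk}.
Enumerating:
  P1: Dv <- Hk -> Ap
  P2: Dv <- Bj -> Ap
That exhausts the simple backdoor paths. Count: 2.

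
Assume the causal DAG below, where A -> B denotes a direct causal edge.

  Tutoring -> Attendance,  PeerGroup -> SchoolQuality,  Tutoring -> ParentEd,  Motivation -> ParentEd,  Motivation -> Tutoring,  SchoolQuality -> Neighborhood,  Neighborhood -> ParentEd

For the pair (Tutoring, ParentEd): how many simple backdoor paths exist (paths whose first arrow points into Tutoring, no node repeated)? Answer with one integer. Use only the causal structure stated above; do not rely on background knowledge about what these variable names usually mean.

1

A backdoor path from Tutoring to ParentEd is any simple undirected path whose first edge points into Tutoring (i.e. leaves Tutoring via a parent).
Parents of Tutoring: {Motivation}.
Enumerating:
  P1: Tutoring <- Motivation -> ParentEd
That exhausts the simple backdoor paths. Count: 1.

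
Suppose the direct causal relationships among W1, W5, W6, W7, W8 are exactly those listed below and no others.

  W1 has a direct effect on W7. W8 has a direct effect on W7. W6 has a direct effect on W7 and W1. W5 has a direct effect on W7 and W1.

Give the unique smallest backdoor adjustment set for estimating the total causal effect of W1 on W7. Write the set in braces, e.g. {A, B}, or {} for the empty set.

{W5, W6}

Variables eligible for adjustment (non-descendants of W1, excluding W1 and W7): {W5, W6, W8}.
Backdoor paths from W1 to W7:
  P1: W1 <- W5 -> W7
  P2: W1 <- W6 -> W7
The empty set is not sufficient: P1 (W1 <- W5 -> W7) has no collider blocking it and no conditioned non-collider, so it is open.
Try {W5, W6}:
  P1: blocked at fork node W5 ∈ conditioning set.
  P2: blocked at fork node W6 ∈ conditioning set.
{W5, W6} contains no descendant of W1 and blocks every backdoor path.
Every element of {W5, W6} is needed (dropping W5 leaves P1 open; dropping W6 leaves P2 open), so no proper subset is valid.
Among all size-2 subsets of the eligible variables, only {W5, W6} blocks every backdoor path, so it is the unique smallest valid adjustment set.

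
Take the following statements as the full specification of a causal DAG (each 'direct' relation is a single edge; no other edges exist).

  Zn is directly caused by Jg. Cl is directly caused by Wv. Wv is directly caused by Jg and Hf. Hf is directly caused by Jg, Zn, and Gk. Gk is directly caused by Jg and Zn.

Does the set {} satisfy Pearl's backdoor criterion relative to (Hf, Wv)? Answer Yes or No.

No

Backdoor paths from Hf to Wv (paths whose first edge points into Hf):
  P1: Hf <- Jg -> Wv
  P2: Hf <- Zn <- Jg -> Wv
  P3: Hf <- Zn -> Gk <- Jg -> Wv
  P4: Hf <- Gk <- Jg -> Wv
  P5: Hf <- Gk <- Zn <- Jg -> Wv
Condition 1 (no descendant of Hf in the set): holds — descendants of Hf are {Cl, Wv}; none are in {}.
Condition 2 (every backdoor path blocked by {}):
  P1: open — no interior node is in the conditioning set.
  P2: open — no interior node is in the conditioning set.
  P3: blocked at collider Gk (neither it nor any descendant is in the conditioning set).
  P4: open — no interior node is in the conditioning set.
  P5: open — no interior node is in the conditioning set.
{} does not satisfy the backdoor criterion.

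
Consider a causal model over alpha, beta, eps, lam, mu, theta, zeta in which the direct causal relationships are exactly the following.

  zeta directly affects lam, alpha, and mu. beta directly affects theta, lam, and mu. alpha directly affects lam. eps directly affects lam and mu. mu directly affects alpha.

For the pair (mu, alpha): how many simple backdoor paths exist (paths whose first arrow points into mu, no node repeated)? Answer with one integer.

6

A backdoor path from mu to alpha is any simple undirected path whose first edge points into mu (i.e. leaves mu via a parent).
Parents of mu: {beta, eps, zeta}.
Enumerating:
  P1: mu <- eps -> lam <- zeta -> alpha
  P2: mu <- eps -> lam <- alpha
  P3: mu <- beta -> lam <- zeta -> alpha
  P4: mu <- beta -> lam <- alpha
  P5: mu <- zeta -> alpha
  P6: mu <- zeta -> lam <- alpha
That exhausts the simple backdoor paths. Count: 6.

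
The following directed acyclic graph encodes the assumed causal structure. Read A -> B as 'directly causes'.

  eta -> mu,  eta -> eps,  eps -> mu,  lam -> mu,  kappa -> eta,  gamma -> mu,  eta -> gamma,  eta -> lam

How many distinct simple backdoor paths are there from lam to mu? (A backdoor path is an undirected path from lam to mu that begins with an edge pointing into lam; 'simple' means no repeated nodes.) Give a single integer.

3

A backdoor path from lam to mu is any simple undirected path whose first edge points into lam (i.e. leaves lam via a parent).
Parents of lam: {eta}.
Enumerating:
  P1: lam <- eta -> gamma -> mu
  P2: lam <- eta -> eps -> mu
  P3: lam <- eta -> mu
That exhausts the simple backdoor paths. Count: 3.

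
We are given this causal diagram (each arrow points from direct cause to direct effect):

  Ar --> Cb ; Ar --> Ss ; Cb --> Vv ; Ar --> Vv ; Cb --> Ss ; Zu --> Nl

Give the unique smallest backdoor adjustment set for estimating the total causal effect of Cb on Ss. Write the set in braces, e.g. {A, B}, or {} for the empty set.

Variables eligible for adjustment (non-descendants of Cb, excluding Cb and Ss): {Ar, Nl, Zu}.
Backdoor paths from Cb to Ss:
  P1: Cb <- Ar -> Ss
The empty set is not sufficient: P1 (Cb <- Ar -> Ss) has no collider blocking it and no conditioned non-collider, so it is open.
Try {Ar}:
  P1: blocked at fork node Ar ∈ conditioning set.
{Ar} contains no descendant of Cb and blocks every backdoor path.
No other singleton works — e.g. {Zu} leaves P1 open — so {Ar} is the unique smallest valid adjustment set.

{Ar}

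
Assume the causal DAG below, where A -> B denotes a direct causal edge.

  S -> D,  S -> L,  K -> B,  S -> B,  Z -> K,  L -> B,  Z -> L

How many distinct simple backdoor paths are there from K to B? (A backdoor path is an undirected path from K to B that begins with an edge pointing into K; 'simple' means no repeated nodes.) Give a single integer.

A backdoor path from K to B is any simple undirected path whose first edge points into K (i.e. leaves K via a parent).
Parents of K: {Z}.
Enumerating:
  P1: K <- Z -> L <- S -> B
  P2: K <- Z -> L -> B
That exhausts the simple backdoor paths. Count: 2.

2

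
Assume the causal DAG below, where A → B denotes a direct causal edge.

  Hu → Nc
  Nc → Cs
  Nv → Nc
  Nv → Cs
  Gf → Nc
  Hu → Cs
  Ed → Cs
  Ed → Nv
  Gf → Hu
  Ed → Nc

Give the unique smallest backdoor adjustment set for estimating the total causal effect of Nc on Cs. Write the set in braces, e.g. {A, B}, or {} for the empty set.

{Ed, Hu, Nv}

Variables eligible for adjustment (non-descendants of Nc, excluding Nc and Cs): {Ed, Gf, Hu, Nv}.
Backdoor paths from Nc to Cs:
  P1: Nc <- Ed -> Nv -> Cs
  P2: Nc <- Ed -> Cs
  P3: Nc <- Gf -> Hu -> Cs
  P4: Nc <- Nv <- Ed -> Cs
  P5: Nc <- Nv -> Cs
  P6: Nc <- Hu -> Cs
The empty set is not sufficient: P1 (Nc <- Ed -> Nv -> Cs) has no collider blocking it and no conditioned non-collider, so it is open.
Try {Ed, Hu, Nv}:
  P1: blocked at fork node Ed ∈ conditioning set.
  P2: blocked at fork node Ed ∈ conditioning set.
  P3: blocked at chain node Hu ∈ conditioning set.
  P4: blocked at chain node Nv ∈ conditioning set.
  P5: blocked at fork node Nv ∈ conditioning set.
  P6: blocked at fork node Hu ∈ conditioning set.
{Ed, Hu, Nv} contains no descendant of Nc and blocks every backdoor path.
Every element of {Ed, Hu, Nv} is needed (dropping Ed leaves P2 open; dropping Hu leaves P3 open; dropping Nv leaves P5 open), so no proper subset is valid.
Among all size-3 subsets of the eligible variables, only {Ed, Hu, Nv} blocks every backdoor path, so it is the unique smallest valid adjustment set.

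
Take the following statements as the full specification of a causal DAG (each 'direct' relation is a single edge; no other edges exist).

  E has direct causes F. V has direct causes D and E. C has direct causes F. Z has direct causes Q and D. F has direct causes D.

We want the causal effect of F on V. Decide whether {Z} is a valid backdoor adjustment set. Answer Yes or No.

Backdoor paths from F to V (paths whose first edge points into F):
  P1: F <- D -> V
Condition 1 (no descendant of F in the set): holds — descendants of F are {C, E, V}; none are in {Z}.
Condition 2 (every backdoor path blocked by {Z}):
  P1: open — no interior node is in the conditioning set.
{Z} does not satisfy the backdoor criterion.

No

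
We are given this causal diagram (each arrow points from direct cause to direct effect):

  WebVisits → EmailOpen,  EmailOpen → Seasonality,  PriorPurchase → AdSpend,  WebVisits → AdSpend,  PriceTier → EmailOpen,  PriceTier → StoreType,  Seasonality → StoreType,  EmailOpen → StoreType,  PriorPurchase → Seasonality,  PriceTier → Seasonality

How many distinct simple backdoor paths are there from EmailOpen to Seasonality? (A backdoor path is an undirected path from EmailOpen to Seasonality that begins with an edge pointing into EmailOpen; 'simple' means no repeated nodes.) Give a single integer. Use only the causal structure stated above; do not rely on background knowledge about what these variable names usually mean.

A backdoor path from EmailOpen to Seasonality is any simple undirected path whose first edge points into EmailOpen (i.e. leaves EmailOpen via a parent).
Parents of EmailOpen: {PriceTier, WebVisits}.
Enumerating:
  P1: EmailOpen <- PriceTier -> Seasonality
  P2: EmailOpen <- PriceTier -> StoreType <- Seasonality
  P3: EmailOpen <- WebVisits -> AdSpend <- PriorPurchase -> Seasonality
That exhausts the simple backdoor paths. Count: 3.

3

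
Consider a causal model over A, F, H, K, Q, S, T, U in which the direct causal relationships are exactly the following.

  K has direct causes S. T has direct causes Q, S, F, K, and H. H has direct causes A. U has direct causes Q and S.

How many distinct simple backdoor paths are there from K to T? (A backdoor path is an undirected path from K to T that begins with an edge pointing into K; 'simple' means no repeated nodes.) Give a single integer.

A backdoor path from K to T is any simple undirected path whose first edge points into K (i.e. leaves K via a parent).
Parents of K: {S}.
Enumerating:
  P1: K <- S -> T
  P2: K <- S -> U <- Q -> T
That exhausts the simple backdoor paths. Count: 2.

2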